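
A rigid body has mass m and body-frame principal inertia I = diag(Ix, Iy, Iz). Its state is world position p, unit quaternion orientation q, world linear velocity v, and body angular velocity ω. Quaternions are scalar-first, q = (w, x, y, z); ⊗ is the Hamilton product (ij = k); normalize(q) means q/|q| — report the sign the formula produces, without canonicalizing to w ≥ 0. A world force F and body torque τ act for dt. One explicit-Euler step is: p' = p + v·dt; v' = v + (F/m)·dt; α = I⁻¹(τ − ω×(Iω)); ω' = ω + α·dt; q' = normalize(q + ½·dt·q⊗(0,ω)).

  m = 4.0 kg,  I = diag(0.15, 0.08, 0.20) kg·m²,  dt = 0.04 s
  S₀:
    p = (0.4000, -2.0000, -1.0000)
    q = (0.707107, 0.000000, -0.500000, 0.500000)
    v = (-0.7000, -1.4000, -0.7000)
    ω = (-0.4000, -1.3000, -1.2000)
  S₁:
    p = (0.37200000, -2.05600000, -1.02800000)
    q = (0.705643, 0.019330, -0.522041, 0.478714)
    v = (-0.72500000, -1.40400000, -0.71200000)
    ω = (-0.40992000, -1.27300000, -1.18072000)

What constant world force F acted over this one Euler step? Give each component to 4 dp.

velocity change Δv = (-0.02500000, -0.00400000, -0.01200000)
applied force F = (-2.5000, -0.4000, -1.2000)

F = (-2.5000, -0.4000, -1.2000)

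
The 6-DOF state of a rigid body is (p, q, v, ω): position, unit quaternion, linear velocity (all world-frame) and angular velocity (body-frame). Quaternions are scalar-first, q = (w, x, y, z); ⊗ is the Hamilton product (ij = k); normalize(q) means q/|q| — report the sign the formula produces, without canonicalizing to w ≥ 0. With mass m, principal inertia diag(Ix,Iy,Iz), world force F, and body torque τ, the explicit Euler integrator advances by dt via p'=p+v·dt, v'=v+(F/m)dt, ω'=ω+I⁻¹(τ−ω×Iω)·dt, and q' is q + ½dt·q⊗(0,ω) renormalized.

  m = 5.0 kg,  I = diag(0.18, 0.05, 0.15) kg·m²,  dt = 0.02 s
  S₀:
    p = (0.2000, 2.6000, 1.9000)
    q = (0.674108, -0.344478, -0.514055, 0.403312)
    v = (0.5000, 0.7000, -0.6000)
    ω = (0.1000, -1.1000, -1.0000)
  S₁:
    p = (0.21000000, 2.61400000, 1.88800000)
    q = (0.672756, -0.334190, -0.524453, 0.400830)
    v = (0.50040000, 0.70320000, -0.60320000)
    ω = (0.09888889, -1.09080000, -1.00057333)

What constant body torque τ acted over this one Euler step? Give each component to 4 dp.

rate change Δω = (-0.00111111, 0.00920000, -0.00057333)
I·α + gyro = (0.1000, 0.0200, 0.0100)

τ = (0.1000, 0.0200, 0.0100)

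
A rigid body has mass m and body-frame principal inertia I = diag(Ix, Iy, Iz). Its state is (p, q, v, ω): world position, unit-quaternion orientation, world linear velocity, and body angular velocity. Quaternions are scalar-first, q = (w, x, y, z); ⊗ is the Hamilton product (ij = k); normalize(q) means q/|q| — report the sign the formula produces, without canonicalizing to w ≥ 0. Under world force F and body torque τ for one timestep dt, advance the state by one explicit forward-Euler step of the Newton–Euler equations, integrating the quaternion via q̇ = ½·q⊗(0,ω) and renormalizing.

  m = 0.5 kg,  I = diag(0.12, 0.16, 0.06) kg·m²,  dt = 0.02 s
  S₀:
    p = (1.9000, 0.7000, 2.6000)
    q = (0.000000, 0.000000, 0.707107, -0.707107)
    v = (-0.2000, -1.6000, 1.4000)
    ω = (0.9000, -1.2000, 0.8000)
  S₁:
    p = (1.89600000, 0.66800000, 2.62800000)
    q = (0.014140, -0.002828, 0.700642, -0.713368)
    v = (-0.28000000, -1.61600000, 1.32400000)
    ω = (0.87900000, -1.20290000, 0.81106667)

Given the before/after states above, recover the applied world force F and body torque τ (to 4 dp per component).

F = (-2.0000, -0.4000, -1.9000)
τ = (-0.0300, 0.0200, -0.0100)

v₁ − v₀ = (-0.08000000, -0.01600000, -0.07600000)
applied force F = (-2.0000, -0.4000, -1.9000)
rate change Δω = (-0.02100000, -0.00290000, 0.01106667)
ω₀×(Iω₀) = (0.0960, 0.0432, -0.0432)
I·α + gyro = (-0.0300, 0.0200, -0.0100)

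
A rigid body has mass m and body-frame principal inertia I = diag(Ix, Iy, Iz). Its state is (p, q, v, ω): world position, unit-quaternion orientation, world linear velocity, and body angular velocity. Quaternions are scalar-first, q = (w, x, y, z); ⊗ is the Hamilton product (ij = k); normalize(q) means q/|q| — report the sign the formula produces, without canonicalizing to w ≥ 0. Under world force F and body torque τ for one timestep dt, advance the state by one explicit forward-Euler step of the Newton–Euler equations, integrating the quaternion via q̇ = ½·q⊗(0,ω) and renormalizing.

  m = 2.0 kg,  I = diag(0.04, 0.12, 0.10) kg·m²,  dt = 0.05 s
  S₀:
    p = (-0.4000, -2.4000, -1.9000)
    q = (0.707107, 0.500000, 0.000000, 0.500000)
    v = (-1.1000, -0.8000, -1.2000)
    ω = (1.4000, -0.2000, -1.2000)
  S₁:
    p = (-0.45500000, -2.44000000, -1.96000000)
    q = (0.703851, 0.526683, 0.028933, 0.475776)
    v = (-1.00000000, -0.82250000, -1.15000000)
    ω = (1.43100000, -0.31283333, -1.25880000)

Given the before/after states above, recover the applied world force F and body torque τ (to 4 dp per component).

F = (4.0000, -0.9000, 2.0000)
τ = (0.0200, -0.1700, -0.1400)

ω₁ − ω₀ = (0.03100000, -0.11283333, -0.05880000)
precession coupling = (-0.0048, 0.1008, -0.0224)
τ = I·(Δω/dt) + ω₀×(Iω₀) = (0.0200, -0.1700, -0.1400)
v₁ − v₀ = (0.10000000, -0.02250000, 0.05000000)
m·(v₁−v₀)/dt = (4.0000, -0.9000, 2.0000)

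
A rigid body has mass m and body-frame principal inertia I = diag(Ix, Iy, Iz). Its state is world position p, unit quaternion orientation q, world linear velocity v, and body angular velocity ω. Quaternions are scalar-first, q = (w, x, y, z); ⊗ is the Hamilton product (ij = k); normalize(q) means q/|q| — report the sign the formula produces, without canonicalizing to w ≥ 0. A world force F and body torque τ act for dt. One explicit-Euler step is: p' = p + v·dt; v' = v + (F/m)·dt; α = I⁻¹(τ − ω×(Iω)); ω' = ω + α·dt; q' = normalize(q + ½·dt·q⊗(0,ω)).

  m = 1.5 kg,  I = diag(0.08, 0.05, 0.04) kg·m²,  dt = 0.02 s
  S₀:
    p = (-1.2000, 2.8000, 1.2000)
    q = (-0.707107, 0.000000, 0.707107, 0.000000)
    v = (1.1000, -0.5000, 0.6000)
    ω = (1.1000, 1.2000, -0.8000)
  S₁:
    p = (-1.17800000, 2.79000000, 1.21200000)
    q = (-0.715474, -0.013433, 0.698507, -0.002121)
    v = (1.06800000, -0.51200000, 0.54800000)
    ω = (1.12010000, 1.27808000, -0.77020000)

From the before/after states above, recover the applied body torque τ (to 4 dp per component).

rate change Δω = (0.02010000, 0.07808000, 0.02980000)
applied torque τ = (0.0900, 0.1600, 0.0200)

τ = (0.0900, 0.1600, 0.0200)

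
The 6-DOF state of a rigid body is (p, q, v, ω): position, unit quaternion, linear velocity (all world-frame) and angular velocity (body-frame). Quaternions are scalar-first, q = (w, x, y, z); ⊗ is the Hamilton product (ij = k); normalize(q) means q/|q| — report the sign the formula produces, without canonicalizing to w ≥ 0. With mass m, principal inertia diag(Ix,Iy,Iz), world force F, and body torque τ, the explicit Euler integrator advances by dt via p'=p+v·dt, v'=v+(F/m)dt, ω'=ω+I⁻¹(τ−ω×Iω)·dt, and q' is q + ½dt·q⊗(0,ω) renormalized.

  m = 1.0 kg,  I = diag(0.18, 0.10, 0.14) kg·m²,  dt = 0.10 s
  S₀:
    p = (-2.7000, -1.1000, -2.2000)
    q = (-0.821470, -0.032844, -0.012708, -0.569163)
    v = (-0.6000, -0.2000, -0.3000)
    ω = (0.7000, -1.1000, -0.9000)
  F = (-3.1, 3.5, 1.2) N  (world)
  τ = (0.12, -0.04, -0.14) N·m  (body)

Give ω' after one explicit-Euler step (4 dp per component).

gyro term ω×Iω = (0.0396, -0.0252, 0.0616)
angular accel α = (0.4467, -0.1480, -1.4400)
ω + α·dt = (0.7447, -1.1148, -1.0440)

ω' = (0.7447, -1.1148, -1.0440)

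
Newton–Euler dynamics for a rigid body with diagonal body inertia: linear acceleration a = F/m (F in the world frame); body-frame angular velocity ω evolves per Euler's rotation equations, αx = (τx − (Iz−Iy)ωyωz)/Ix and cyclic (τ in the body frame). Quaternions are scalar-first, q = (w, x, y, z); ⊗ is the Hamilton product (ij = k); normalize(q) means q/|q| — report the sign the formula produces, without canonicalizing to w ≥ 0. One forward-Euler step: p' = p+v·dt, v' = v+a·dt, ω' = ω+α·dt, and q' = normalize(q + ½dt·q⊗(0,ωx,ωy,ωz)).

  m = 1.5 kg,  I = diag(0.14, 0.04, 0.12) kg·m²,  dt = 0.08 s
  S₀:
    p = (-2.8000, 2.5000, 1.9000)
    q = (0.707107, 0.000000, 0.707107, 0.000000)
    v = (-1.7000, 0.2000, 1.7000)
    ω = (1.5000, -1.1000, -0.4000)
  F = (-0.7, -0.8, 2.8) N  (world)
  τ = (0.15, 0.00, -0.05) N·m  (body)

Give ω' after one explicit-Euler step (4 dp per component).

precession coupling ω×(Iω) = (0.0352, -0.0120, 0.1650)
angular accel α = (0.8200, 0.3000, -1.7917)
ω + α·dt = (1.5656, -1.0760, -0.5433)

ω' = (1.5656, -1.0760, -0.5433)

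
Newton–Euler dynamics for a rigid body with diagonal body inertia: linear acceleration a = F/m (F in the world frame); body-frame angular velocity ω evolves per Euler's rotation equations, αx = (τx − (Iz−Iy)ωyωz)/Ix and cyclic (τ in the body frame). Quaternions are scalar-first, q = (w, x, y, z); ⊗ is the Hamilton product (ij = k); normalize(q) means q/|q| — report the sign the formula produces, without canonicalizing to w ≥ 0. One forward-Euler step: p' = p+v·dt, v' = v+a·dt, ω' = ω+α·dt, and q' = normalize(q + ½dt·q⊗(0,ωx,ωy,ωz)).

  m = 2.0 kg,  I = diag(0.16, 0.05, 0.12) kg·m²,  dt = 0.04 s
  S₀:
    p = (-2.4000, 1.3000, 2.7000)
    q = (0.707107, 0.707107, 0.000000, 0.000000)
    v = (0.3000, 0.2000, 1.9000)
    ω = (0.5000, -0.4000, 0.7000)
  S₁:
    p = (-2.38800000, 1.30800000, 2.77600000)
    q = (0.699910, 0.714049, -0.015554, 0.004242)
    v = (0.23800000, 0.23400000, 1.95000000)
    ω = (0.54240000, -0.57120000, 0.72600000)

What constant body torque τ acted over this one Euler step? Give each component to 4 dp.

Δω = ω₁−ω₀ = (0.04240000, -0.17120000, 0.02600000)
precession coupling = (-0.0196, 0.0140, 0.0220)
τ = I·(Δω/dt) + ω₀×(Iω₀) = (0.1500, -0.2000, 0.1000)

τ = (0.1500, -0.2000, 0.1000)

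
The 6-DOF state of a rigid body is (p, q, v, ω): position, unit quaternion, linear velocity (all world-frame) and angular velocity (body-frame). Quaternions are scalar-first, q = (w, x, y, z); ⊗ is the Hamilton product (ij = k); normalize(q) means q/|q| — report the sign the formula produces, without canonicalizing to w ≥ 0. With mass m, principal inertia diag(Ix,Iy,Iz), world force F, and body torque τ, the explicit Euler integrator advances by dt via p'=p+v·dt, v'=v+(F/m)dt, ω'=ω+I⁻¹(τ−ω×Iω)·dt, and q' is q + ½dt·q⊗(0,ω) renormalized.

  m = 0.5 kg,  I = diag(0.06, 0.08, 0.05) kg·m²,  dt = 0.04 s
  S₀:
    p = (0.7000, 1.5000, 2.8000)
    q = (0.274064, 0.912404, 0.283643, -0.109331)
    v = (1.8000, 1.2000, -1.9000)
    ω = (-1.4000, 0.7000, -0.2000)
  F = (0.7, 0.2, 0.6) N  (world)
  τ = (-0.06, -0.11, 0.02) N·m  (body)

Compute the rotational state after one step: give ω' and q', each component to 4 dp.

ω' = (-1.4428, 0.6436, -0.1683)
q' = (0.2951, 0.9047, 0.2940, -0.0897)

ω×(Iω) gyroscopic = (0.0042, 0.0028, -0.0196)
α = I⁻¹(τ − ω×Iω) = (-1.0700, -1.4100, 0.7920)
new body rate ω' = (-1.4428, 0.6436, -0.1683)
2q̇ = q⊗(0,ω) = (1.0569493, -0.3638865, 0.5273890, 0.9809702)
q' = normalize(q + ½dt·q⊗(0,ω)) = (0.2951, 0.9047, 0.2940, -0.0897)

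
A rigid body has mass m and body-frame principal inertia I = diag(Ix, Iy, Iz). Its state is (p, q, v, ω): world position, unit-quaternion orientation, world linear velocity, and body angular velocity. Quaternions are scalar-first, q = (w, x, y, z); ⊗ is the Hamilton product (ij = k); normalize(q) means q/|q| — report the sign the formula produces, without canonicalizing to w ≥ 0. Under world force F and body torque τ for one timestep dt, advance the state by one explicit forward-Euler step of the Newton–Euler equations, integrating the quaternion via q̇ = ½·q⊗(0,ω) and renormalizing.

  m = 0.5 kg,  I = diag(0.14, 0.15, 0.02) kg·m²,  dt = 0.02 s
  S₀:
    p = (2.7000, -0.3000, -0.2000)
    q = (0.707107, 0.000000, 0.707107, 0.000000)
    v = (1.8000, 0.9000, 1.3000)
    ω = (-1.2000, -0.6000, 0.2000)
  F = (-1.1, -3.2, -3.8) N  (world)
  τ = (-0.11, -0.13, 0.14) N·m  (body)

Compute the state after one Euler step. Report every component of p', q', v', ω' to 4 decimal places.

new position p' = (2.7360, -0.2820, -0.1740)
new velocity v' = (1.7560, 0.7720, 1.1480)
gyro term ω×Iω = (0.0156, -0.0288, 0.0072)
angular accel α = (-0.8971, -0.6747, 6.6400)
ω + α·dt = (-1.2179, -0.6135, 0.3328)
q⊗(0,ω) = (0.4242642, -0.7071070, -0.4242642, 0.9899498)
q' = normalize(q + ½dt·q⊗(0,ω)) = (0.7113, -0.0071, 0.7028, 0.0099)

p' = (2.7360, -0.2820, -0.1740)
q' = (0.7113, -0.0071, 0.7028, 0.0099)
v' = (1.7560, 0.7720, 1.1480)
ω' = (-1.2179, -0.6135, 0.3328)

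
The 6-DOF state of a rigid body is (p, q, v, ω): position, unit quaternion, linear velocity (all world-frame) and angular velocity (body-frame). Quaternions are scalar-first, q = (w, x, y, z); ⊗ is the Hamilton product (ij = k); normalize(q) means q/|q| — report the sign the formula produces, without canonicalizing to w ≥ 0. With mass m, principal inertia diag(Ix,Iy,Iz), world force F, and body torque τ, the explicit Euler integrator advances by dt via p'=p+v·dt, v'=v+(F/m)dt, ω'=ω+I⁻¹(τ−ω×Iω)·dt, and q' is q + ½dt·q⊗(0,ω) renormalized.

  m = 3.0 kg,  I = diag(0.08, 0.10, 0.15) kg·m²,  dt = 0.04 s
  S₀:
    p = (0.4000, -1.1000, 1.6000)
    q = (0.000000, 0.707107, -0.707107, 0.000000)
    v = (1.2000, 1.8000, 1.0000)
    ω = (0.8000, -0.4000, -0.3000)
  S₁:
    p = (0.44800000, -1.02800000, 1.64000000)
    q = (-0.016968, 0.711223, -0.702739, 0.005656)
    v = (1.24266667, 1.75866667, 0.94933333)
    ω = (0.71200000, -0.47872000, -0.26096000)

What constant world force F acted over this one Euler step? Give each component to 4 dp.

Δv = v₁−v₀ = (0.04266667, -0.04133333, -0.05066667)
m·(v₁−v₀)/dt = (3.2000, -3.1000, -3.8000)

F = (3.2000, -3.1000, -3.8000)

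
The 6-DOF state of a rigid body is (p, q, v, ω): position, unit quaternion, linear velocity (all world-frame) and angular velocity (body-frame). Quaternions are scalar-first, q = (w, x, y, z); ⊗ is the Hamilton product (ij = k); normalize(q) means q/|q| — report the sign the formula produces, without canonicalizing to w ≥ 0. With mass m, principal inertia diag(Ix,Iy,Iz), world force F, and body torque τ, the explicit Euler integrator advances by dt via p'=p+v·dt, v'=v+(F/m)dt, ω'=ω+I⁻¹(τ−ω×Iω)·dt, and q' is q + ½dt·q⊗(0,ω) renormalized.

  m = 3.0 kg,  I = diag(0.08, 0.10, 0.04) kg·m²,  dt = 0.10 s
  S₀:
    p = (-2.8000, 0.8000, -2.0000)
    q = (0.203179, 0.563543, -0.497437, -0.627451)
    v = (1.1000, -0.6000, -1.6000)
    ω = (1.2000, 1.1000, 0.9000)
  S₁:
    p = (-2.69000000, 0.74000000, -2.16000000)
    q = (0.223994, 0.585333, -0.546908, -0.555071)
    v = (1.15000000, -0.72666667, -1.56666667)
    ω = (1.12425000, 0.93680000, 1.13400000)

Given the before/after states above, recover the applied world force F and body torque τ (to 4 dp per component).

Δv = v₁−v₀ = (0.05000000, -0.12666667, 0.03333333)
applied force F = (1.5000, -3.8000, 1.0000)
rate change Δω = (-0.07575000, -0.16320000, 0.23400000)
gyro term ω₀×Iω₀ = (-0.0594, 0.0432, 0.0264)
I·α + gyro = (-0.1200, -0.1200, 0.1200)

F = (1.5000, -3.8000, 1.0000)
τ = (-0.1200, -0.1200, 0.1200)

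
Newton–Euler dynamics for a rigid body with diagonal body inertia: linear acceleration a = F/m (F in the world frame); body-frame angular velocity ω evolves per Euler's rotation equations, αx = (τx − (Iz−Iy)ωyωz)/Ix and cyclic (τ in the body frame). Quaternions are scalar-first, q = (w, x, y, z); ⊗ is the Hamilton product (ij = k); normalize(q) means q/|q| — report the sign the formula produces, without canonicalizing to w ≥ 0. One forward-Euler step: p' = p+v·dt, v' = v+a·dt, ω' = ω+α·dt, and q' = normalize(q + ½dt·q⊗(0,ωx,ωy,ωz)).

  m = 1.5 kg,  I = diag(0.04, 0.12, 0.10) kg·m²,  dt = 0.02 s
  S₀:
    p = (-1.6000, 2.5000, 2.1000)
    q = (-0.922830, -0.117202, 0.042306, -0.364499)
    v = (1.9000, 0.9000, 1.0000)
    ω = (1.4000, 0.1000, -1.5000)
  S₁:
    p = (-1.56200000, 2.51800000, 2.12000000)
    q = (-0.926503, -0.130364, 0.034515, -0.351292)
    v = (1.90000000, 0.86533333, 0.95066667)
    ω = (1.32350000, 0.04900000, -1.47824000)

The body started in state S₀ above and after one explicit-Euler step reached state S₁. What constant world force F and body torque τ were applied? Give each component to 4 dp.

F = (0.0000, -2.6000, -3.7000)
τ = (-0.1500, -0.1800, 0.1200)

rate change Δω = (-0.07650000, -0.05100000, 0.02176000)
τ = I·(Δω/dt) + ω₀×(Iω₀) = (-0.1500, -0.1800, 0.1200)
v₁ − v₀ = (0.00000000, -0.03466667, -0.04933333)
m·(v₁−v₀)/dt = (0.0000, -2.6000, -3.7000)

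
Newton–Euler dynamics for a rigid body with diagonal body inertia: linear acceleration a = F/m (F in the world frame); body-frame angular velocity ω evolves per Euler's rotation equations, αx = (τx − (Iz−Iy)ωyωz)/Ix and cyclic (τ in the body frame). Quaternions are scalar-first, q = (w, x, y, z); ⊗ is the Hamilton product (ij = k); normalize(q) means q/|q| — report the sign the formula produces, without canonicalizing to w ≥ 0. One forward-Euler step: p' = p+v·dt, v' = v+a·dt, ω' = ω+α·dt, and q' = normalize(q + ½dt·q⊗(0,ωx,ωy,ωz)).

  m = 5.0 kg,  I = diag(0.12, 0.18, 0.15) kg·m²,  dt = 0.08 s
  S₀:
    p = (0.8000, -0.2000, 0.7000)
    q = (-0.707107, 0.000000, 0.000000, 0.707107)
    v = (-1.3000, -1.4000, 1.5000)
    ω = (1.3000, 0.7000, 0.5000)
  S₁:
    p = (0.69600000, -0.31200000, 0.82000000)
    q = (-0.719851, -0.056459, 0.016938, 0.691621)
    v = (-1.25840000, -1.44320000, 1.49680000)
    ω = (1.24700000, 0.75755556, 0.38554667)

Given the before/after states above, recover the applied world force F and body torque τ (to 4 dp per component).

F = (2.6000, -2.7000, -0.2000)
τ = (-0.0900, 0.1100, -0.1600)

velocity change Δv = (0.04160000, -0.04320000, -0.00320000)
applied force F = (2.6000, -2.7000, -0.2000)
ω₁ − ω₀ = (-0.05300000, 0.05755556, -0.11445333)
ω₀×(Iω₀) = (-0.0105, -0.0195, 0.0546)
I·α + gyro = (-0.0900, 0.1100, -0.1600)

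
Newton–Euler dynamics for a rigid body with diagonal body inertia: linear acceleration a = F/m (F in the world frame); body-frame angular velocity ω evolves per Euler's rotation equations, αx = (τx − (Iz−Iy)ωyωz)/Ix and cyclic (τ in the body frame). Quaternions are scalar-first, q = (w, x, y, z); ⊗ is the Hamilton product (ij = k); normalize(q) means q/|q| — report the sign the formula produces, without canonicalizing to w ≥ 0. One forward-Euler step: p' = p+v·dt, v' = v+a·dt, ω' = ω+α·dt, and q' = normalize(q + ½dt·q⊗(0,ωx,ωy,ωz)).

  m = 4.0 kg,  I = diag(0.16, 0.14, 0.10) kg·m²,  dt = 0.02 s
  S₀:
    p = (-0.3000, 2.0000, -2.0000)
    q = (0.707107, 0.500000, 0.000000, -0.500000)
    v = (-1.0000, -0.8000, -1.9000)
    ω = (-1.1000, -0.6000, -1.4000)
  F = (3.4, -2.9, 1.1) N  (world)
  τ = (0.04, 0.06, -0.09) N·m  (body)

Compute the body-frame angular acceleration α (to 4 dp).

α = (0.4600, -0.2314, -0.7680)

precession coupling ω×(Iω) = (-0.0336, 0.0924, -0.0132)
(τ − ω×Iω)/I = (0.4600, -0.2314, -0.7680)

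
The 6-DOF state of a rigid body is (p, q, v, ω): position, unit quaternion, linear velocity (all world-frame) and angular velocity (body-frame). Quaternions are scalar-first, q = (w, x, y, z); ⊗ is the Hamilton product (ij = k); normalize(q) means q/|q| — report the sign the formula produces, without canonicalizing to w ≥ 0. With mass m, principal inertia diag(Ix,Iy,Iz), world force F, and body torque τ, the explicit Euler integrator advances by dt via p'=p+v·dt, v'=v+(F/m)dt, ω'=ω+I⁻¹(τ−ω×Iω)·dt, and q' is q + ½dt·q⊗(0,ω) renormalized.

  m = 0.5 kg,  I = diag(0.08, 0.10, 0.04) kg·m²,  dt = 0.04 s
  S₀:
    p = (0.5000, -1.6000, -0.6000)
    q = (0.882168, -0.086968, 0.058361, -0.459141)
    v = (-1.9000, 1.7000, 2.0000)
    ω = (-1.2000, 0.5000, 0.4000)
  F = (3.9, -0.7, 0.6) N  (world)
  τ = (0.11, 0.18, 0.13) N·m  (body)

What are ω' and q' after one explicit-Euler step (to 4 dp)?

ω' = (-1.1390, 0.5797, 0.5420)
q' = (0.8828, -0.1030, 0.0789, -0.4514)

precession coupling ω×(Iω) = (-0.0120, -0.0192, -0.0120)
(τ − ω×Iω)/I = (1.5250, 1.9920, 3.5500)
ω' = ω + α·dt = (-1.1390, 0.5797, 0.5420)
Hamilton product q⊗(0,ω) = (0.0501143, -0.8056867, 1.0268404, 0.3794164)
q + ½dt·q⊗(0,ω), renormalized = (0.8828, -0.1030, 0.0789, -0.4514)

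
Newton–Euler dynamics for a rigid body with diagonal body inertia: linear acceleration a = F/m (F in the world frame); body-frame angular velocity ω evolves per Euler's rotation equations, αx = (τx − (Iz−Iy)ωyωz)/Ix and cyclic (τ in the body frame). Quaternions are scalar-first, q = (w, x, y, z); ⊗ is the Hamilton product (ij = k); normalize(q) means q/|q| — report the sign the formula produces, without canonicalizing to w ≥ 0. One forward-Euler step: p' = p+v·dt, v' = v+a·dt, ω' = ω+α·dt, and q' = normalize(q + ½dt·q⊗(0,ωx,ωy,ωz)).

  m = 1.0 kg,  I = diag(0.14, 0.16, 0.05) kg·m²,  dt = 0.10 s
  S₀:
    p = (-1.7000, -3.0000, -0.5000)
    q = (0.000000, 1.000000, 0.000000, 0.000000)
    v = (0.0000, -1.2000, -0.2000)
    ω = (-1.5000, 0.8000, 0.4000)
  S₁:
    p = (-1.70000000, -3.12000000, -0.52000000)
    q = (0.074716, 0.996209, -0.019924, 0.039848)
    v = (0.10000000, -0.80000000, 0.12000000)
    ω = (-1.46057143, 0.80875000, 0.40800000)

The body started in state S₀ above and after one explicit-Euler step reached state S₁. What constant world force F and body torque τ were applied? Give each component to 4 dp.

rate change Δω = (0.03942857, 0.00875000, 0.00800000)
gyro term ω₀×Iω₀ = (-0.0352, -0.0540, -0.0240)
τ = I·(Δω/dt) + ω₀×(Iω₀) = (0.0200, -0.0400, -0.0200)
v₁ − v₀ = (0.10000000, 0.40000000, 0.32000000)
m·(v₁−v₀)/dt = (1.0000, 4.0000, 3.2000)

F = (1.0000, 4.0000, 3.2000)
τ = (0.0200, -0.0400, -0.0200)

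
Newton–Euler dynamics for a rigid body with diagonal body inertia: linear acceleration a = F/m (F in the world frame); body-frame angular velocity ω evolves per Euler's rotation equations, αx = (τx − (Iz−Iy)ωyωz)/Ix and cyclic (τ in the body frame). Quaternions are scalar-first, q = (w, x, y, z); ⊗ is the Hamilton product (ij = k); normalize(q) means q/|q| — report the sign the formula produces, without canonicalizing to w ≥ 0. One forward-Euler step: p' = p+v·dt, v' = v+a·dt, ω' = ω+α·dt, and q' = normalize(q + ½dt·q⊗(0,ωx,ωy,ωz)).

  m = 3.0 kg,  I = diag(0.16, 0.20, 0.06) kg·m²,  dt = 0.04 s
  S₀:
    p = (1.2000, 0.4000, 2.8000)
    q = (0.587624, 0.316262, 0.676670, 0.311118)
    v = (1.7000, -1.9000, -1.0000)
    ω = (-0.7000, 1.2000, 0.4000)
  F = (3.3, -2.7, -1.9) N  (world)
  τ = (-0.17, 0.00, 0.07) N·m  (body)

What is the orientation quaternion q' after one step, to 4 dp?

q⊗(0,ω) = (-0.7150678, -0.5140104, 0.3608614, 1.0882330)
q + ½dt·q⊗(0,ω), renormalized = (0.5731, 0.3059, 0.6836, 0.3327)

q' = (0.5731, 0.3059, 0.6836, 0.3327)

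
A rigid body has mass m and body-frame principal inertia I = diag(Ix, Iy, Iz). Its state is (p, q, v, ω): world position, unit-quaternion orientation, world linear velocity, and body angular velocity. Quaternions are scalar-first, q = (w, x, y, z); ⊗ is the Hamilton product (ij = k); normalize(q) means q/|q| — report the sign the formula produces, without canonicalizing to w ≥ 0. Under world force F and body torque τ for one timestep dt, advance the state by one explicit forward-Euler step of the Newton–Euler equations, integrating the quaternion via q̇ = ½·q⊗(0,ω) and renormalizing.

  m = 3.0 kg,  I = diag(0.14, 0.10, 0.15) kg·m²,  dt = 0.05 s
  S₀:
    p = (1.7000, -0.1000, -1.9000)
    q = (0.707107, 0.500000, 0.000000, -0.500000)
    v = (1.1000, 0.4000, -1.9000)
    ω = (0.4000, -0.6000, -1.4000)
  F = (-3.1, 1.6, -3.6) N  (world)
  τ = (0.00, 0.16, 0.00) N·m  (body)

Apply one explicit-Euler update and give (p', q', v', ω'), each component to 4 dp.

p' = (1.7550, -0.0800, -1.9950)
q' = (0.6841, 0.4992, 0.0019, -0.5318)
v' = (1.0483, 0.4267, -1.9600)
ω' = (0.3850, -0.5228, -1.4032)

new position p' = (1.7550, -0.0800, -1.9950)
v + (F/m)dt = (1.0483, 0.4267, -1.9600)
precession coupling ω×(Iω) = (0.0420, 0.0056, 0.0096)
α = I⁻¹(τ − ω×Iω) = (-0.3000, 1.5440, -0.0640)
new body rate ω' = (0.3850, -0.5228, -1.4032)
q⊗(0,ω) = (-0.9000000, -0.0171572, 0.0757358, -1.2899498)
q + ½dt·q⊗(0,ω), renormalized = (0.6841, 0.4992, 0.0019, -0.5318)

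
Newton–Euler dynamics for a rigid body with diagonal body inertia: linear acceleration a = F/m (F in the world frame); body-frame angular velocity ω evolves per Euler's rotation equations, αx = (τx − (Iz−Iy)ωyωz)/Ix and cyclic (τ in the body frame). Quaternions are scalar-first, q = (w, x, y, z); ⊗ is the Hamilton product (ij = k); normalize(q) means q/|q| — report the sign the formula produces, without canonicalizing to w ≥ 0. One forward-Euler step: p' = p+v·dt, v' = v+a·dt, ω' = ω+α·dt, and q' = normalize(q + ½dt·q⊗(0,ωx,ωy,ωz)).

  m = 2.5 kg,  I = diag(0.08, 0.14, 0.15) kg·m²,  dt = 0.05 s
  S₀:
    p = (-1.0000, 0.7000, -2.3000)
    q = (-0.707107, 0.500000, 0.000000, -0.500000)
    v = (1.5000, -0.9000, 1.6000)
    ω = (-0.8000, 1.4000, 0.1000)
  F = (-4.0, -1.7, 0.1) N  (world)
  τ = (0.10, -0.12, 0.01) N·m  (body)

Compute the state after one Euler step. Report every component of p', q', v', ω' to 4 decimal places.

p' = (-0.9250, 0.6550, -2.2200)
q' = (-0.6953, 0.5312, -0.0160, -0.4839)
v' = (1.4200, -0.9340, 1.6020)
ω' = (-0.7384, 1.3551, 0.1257)

new position p' = (-0.9250, 0.6550, -2.2200)
v' = v + a·dt = (1.4200, -0.9340, 1.6020)
ω×(Iω) gyroscopic = (0.0014, 0.0056, -0.0672)
α = I⁻¹(τ − ω×Iω) = (1.2325, -0.8971, 0.5147)
new body rate ω' = (-0.7384, 1.3551, 0.1257)
Hamilton product q⊗(0,ω) = (0.4500000, 1.2656856, -0.6399498, 0.6292893)
q' = normalize(q + ½dt·q⊗(0,ω)) = (-0.6953, 0.5312, -0.0160, -0.4839)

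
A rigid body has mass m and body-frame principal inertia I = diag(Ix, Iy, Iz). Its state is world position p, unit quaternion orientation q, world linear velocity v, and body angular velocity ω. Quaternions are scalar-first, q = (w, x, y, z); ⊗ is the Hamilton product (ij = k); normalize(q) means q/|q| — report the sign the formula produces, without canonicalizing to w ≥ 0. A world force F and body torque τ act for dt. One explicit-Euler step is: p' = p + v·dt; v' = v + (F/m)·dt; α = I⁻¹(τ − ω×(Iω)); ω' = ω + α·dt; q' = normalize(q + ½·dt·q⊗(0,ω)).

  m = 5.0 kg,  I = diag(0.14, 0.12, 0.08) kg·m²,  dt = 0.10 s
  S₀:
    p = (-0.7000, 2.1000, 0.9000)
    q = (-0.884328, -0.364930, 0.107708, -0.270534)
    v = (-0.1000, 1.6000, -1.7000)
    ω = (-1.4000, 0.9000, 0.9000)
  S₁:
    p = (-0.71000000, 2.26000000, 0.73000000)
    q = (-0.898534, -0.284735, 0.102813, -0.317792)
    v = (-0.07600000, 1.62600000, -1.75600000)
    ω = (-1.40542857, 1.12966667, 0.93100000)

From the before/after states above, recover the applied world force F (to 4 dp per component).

F = (1.2000, 1.3000, -2.8000)

Δv = v₁−v₀ = (0.02400000, 0.02600000, -0.05600000)
applied force F = (1.2000, 1.3000, -2.8000)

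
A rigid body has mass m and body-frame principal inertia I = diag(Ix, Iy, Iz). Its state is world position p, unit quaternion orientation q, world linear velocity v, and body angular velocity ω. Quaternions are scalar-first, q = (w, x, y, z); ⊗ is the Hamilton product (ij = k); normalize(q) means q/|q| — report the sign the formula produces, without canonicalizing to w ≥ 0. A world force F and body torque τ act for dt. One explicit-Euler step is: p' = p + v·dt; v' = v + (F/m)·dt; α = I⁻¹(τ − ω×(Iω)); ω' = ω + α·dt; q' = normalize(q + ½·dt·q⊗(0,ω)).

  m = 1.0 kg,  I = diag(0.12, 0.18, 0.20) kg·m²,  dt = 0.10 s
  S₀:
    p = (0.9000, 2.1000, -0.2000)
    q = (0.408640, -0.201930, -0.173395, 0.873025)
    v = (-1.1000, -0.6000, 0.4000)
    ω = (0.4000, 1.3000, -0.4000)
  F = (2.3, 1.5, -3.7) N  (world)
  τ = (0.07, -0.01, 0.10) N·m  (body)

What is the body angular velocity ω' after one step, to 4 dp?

ω' = (0.4670, 1.2873, -0.3656)

ω×(Iω) gyroscopic = (-0.0104, 0.0128, 0.0312)
(τ − ω×Iω)/I = (0.6700, -0.1267, 0.3440)
ω' = ω + α·dt = (0.4670, 1.2873, -0.3656)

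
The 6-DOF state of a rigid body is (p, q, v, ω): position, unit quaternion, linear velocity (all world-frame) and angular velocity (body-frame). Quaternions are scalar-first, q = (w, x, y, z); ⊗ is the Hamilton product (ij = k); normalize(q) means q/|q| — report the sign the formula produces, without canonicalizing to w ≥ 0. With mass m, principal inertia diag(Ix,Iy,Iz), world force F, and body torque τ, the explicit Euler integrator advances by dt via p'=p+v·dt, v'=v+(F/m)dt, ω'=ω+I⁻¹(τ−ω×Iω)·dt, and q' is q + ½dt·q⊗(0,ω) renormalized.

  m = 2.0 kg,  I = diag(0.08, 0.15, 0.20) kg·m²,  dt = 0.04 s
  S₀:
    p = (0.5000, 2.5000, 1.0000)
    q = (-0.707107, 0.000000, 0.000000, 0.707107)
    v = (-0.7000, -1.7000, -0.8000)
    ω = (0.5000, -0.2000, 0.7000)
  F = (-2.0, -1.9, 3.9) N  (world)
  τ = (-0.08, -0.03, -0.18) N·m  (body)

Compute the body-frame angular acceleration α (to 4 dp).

precession coupling ω×(Iω) = (-0.0070, -0.0420, -0.0070)
angular accel α = (-0.9125, 0.0800, -0.8650)

α = (-0.9125, 0.0800, -0.8650)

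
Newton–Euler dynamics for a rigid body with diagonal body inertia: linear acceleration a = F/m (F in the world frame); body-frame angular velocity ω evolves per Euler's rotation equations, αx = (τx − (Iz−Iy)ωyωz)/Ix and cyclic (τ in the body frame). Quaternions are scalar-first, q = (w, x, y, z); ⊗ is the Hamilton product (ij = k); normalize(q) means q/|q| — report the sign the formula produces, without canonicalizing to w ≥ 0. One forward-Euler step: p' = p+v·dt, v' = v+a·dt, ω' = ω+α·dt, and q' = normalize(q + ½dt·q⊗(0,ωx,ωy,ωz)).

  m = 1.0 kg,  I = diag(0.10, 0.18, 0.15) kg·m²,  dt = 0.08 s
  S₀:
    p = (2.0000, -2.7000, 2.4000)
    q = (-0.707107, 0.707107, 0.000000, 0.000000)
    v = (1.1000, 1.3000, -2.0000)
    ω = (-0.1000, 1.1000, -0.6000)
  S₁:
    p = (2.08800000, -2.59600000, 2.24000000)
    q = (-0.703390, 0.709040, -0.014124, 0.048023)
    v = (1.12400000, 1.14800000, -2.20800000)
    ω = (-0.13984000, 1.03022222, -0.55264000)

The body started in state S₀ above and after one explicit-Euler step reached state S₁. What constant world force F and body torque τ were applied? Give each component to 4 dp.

v₁ − v₀ = (0.02400000, -0.15200000, -0.20800000)
applied force F = (0.3000, -1.9000, -2.6000)
ω₁ − ω₀ = (-0.03984000, -0.06977778, 0.04736000)
precession coupling = (0.0198, -0.0030, -0.0088)
applied torque τ = (-0.0300, -0.1600, 0.0800)

F = (0.3000, -1.9000, -2.6000)
τ = (-0.0300, -0.1600, 0.0800)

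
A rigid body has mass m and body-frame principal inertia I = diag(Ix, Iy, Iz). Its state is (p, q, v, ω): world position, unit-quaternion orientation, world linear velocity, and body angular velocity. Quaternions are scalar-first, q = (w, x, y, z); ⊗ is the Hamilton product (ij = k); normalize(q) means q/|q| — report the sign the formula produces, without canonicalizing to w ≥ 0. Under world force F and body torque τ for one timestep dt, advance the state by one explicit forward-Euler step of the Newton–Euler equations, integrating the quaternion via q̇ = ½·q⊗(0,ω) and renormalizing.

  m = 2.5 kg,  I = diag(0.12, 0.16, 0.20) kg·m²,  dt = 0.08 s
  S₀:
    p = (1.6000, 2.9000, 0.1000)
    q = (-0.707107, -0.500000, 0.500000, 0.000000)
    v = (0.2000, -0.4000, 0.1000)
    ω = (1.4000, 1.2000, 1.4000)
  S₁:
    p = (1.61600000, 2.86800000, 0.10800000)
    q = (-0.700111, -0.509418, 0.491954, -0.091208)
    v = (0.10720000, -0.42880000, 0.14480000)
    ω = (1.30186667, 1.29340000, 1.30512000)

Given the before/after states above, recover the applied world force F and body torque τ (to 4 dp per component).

velocity change Δv = (-0.09280000, -0.02880000, 0.04480000)
F = m·Δv/dt = (-2.9000, -0.9000, 1.4000)
Δω = ω₁−ω₀ = (-0.09813333, 0.09340000, -0.09488000)
I·α + gyro = (-0.0800, 0.0300, -0.1700)

F = (-2.9000, -0.9000, 1.4000)
τ = (-0.0800, 0.0300, -0.1700)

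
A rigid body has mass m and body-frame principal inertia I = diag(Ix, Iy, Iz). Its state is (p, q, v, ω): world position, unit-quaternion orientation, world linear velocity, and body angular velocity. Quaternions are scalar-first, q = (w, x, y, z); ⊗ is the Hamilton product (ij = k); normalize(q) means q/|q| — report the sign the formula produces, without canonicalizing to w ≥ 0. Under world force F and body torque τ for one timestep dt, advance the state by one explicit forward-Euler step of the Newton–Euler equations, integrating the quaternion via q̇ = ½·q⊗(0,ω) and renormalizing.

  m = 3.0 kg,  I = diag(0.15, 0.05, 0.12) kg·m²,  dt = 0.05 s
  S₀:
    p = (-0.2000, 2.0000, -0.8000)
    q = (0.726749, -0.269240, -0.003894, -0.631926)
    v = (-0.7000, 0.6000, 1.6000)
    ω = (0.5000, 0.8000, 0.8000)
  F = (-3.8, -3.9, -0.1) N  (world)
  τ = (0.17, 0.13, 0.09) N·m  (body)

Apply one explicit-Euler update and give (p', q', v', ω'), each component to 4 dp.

a = F/m = (-1.2667, -1.3000, -0.0333)
p + v·dt = (-0.2350, 2.0300, -0.7200)
v + (F/m)dt = (-0.7633, 0.5350, 1.5983)
α = I⁻¹(τ − ω×Iω) = (0.8347, 2.3600, 1.0833)
ω' = ω + α·dt = (0.5417, 0.9180, 0.8542)
Hamilton product q⊗(0,ω) = (0.6432760, 0.8658001, 0.4808282, 0.3679542)
updated quaternion q' = (0.7425, -0.2475, 0.0081, -0.6224)

p' = (-0.2350, 2.0300, -0.7200)
q' = (0.7425, -0.2475, 0.0081, -0.6224)
v' = (-0.7633, 0.5350, 1.5983)
ω' = (0.5417, 0.9180, 0.8542)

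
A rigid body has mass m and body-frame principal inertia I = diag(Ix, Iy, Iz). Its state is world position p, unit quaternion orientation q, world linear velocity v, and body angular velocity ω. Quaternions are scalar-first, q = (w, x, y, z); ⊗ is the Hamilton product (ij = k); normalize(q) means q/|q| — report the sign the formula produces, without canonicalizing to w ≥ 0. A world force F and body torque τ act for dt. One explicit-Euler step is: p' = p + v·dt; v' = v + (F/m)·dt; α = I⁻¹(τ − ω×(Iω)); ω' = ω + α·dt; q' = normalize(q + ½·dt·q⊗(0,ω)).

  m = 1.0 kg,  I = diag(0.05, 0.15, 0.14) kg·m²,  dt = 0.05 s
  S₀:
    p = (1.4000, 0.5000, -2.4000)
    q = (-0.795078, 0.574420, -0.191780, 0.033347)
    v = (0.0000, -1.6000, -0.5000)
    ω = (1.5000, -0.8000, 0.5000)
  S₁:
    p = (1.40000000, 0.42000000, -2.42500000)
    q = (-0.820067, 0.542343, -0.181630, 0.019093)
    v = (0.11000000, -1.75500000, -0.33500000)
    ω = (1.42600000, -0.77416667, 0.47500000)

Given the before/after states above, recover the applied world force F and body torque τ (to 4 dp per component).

F = (2.2000, -3.1000, 3.3000)
τ = (-0.0700, 0.0100, -0.1900)

Δω = ω₁−ω₀ = (-0.07400000, 0.02583333, -0.02500000)
applied torque τ = (-0.0700, 0.0100, -0.1900)
velocity change Δv = (0.11000000, -0.15500000, 0.16500000)
F = m·Δv/dt = (2.2000, -3.1000, 3.3000)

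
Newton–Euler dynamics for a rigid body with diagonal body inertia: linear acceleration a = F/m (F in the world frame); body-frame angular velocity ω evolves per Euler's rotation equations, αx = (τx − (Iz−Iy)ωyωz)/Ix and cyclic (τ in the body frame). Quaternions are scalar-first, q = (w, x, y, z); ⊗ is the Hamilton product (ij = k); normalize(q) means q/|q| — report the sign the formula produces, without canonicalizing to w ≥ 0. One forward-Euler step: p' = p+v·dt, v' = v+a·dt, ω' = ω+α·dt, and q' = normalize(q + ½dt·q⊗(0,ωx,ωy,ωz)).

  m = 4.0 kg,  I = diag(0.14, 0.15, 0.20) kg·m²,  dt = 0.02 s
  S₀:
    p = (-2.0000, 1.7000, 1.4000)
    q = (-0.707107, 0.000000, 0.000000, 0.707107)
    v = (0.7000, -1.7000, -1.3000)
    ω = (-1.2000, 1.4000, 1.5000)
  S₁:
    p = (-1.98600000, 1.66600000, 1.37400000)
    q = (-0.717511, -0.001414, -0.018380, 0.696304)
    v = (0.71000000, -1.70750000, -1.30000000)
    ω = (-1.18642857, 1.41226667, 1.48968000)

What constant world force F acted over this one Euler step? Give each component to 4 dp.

v₁ − v₀ = (0.01000000, -0.00750000, 0.00000000)
m·(v₁−v₀)/dt = (2.0000, -1.5000, 0.0000)

F = (2.0000, -1.5000, 0.0000)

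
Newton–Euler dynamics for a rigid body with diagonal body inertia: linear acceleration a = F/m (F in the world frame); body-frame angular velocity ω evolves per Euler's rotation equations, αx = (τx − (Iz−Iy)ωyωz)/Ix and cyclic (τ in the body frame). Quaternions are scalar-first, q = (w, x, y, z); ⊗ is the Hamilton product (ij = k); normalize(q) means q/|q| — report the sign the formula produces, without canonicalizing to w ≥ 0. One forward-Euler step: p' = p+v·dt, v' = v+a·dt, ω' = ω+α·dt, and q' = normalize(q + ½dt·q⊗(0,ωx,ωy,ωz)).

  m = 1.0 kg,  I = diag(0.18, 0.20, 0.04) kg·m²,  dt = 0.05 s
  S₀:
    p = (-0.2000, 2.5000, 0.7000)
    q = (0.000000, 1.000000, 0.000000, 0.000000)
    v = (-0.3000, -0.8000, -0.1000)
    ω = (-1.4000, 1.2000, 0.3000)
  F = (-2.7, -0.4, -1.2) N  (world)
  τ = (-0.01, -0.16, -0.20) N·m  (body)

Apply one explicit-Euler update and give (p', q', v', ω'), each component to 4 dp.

p' = (-0.2150, 2.4600, 0.6950)
q' = (0.0350, 0.9989, -0.0075, 0.0300)
v' = (-0.4350, -0.8200, -0.1600)
ω' = (-1.3868, 1.1747, 0.0920)

ω×(Iω) gyroscopic = (-0.0576, -0.0588, -0.0336)
α = I⁻¹(τ − ω×Iω) = (0.2644, -0.5060, -4.1600)
ω + α·dt = (-1.3868, 1.1747, 0.0920)
Hamilton product q⊗(0,ω) = (1.4000000, 0.0000000, -0.3000000, 1.2000000)
q + ½dt·q⊗(0,ω), renormalized = (0.0350, 0.9989, -0.0075, 0.0300)
p' = p + v·dt = (-0.2150, 2.4600, 0.6950)
v' = v + a·dt = (-0.4350, -0.8200, -0.1600)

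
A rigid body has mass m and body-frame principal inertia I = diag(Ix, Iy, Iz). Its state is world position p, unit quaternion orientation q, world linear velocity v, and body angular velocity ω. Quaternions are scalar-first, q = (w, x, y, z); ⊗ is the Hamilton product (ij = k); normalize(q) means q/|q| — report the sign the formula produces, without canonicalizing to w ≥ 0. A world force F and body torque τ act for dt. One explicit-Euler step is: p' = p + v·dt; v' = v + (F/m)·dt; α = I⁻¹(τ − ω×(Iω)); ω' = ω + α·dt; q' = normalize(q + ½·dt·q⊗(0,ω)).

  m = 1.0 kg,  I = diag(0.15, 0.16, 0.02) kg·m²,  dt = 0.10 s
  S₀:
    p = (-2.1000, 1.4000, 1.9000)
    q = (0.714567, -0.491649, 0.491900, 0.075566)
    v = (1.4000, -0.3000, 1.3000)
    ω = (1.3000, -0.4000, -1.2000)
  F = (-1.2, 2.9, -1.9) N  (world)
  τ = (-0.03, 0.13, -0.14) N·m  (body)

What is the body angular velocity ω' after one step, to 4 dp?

gyro term ω×Iω = (-0.0672, -0.2028, -0.0052)
angular accel α = (0.2480, 2.0800, -6.7400)
new body rate ω' = (1.3248, -0.1920, -1.8740)

ω' = (1.3248, -0.1920, -1.8740)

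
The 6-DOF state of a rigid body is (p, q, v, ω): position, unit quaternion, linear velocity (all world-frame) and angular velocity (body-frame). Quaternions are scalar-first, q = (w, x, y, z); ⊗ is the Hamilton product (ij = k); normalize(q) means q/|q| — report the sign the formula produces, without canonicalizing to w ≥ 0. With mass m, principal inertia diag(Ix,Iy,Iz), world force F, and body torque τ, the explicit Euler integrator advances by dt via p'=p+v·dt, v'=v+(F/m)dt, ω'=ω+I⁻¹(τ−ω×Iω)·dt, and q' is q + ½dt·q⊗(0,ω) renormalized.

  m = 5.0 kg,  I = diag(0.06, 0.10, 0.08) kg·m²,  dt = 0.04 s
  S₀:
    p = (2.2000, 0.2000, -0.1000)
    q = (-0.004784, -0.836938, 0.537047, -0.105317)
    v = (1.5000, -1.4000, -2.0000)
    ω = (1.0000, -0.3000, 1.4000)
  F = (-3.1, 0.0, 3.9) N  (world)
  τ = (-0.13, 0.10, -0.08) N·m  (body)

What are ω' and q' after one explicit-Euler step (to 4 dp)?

gyro term ω×Iω = (0.0084, -0.0280, -0.0120)
angular accel α = (-2.3067, 1.2800, -0.8500)
ω' = ω + α·dt = (0.9077, -0.2488, 1.3660)
Hamilton product q⊗(0,ω) = (1.1454959, 0.7154867, 1.0678314, -0.2926632)
q + ½dt·q⊗(0,ω), renormalized = (0.0181, -0.8221, 0.5581, -0.1111)

ω' = (0.9077, -0.2488, 1.3660)
q' = (0.0181, -0.8221, 0.5581, -0.1111)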